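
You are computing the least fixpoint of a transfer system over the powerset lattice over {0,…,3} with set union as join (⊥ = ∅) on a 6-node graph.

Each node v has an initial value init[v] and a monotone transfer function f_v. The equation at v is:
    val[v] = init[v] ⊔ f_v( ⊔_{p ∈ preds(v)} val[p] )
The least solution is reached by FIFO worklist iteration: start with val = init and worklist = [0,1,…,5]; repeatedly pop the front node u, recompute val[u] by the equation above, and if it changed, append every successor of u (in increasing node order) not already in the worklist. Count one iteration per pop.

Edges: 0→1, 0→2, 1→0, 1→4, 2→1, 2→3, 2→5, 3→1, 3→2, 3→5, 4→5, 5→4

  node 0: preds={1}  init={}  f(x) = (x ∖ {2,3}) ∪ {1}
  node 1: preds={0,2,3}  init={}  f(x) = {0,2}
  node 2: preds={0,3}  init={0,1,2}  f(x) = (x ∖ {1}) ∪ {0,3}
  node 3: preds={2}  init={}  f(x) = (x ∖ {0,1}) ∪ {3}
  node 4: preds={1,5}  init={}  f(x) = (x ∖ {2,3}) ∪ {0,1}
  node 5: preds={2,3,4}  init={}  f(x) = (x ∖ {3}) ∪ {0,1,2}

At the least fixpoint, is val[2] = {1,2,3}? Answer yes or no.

no

Iteration log — 10 steps:
  step 1. node 0  ⊔preds={}  new={1}  old={}  +wl: 
  step 2. node 1  ⊔preds={0,1,2}  new={0,2}  old={}  +wl: 0
  step 3. node 2  ⊔preds={1}  new={0,1,2,3}  old={0,1,2}  +wl: 1
  step 4. node 3  ⊔preds={0,1,2,3}  new={2,3}  old={}  +wl: 2
  step 5. node 4  ⊔preds={0,2}  new={0,1}  old={}  +wl: 
  step 6. node 5  ⊔preds={0,1,2,3}  new={0,1,2}  old={}  +wl: 4
  step 7. node 0  ⊔preds={0,2}  new={0,1}  old={1}  +wl: 
  step 8. node 1  ⊔preds={0,1,2,3}  new={0,2}  stable
  step 9. node 2  ⊔preds={0,1,2,3}  new={0,1,2,3}  stable
  step 10. node 4  ⊔preds={0,1,2}  new={0,1}  stable

Least fixpoint reached:
  node 0: {0,1}
  node 1: {0,2}
  node 2: {0,1,2,3}
  node 3: {2,3}
  node 4: {0,1}
  node 5: {0,1,2}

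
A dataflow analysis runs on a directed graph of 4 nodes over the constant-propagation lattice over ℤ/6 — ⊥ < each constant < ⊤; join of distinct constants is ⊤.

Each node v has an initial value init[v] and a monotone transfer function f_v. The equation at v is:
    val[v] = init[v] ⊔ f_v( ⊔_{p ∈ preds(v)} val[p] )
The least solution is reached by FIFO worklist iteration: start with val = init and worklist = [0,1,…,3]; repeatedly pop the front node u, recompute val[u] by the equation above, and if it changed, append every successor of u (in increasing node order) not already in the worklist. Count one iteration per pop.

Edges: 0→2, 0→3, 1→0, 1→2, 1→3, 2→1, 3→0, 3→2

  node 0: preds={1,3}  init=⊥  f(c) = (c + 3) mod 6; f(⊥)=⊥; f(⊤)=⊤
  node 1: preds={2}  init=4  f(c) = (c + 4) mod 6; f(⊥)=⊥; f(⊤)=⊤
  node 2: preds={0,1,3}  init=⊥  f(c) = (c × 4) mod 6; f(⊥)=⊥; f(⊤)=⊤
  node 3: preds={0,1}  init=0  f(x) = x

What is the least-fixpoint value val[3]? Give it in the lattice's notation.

Worklist (8 pops):
  #1 pop 0: in=⊤ → ⊤ (was ⊥); enqueue []
  #2 pop 1: in=⊥ → 4 (no change)
  #3 pop 2: in=⊤ → ⊤ (was ⊥); enqueue [1]
  #4 pop 3: in=⊤ → ⊤ (was 0); enqueue [0,2]
  #5 pop 1: in=⊤ → ⊤ (was 4); enqueue [3]
  #6 pop 0: in=⊤ → ⊤ (no change)
  #7 pop 2: in=⊤ → ⊤ (no change)
  #8 pop 3: in=⊤ → ⊤ (no change)

Fixpoint:
  val[0] = ⊤
  val[1] = ⊤
  val[2] = ⊤
  val[3] = ⊤

⊤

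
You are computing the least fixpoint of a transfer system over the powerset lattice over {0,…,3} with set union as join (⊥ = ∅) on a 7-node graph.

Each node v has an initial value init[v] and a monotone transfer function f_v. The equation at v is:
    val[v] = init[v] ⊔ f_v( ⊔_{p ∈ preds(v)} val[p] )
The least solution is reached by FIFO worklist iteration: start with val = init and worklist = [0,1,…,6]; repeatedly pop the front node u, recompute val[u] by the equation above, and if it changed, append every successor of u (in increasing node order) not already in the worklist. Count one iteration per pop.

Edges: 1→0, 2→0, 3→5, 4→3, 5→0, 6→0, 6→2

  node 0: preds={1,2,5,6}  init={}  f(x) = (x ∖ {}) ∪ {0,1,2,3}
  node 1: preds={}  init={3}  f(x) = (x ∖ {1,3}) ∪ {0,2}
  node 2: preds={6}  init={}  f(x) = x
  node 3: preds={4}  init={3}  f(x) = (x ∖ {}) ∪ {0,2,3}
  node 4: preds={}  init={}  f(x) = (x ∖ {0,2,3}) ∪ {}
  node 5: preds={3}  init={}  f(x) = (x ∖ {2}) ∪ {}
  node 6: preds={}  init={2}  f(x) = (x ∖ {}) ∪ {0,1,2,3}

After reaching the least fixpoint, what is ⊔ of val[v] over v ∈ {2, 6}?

{0,1,2,3}

Trace (10 dequeues):
  [1] u=0 | in {2,3} | out {0,1,2,3} | prev {} | push {}
  [2] u=1 | in {} | out {0,2,3} | prev {3} | push {0}
  [3] u=2 | in {2} | out {2} | prev {} | push {}
  [4] u=3 | in {} | out {0,2,3} | prev {3} | push {}
  [5] u=4 | in {} | out {} | ==
  [6] u=5 | in {0,2,3} | out {0,3} | prev {} | push {}
  [7] u=6 | in {} | out {0,1,2,3} | prev {2} | push {2}
  [8] u=0 | in {0,1,2,3} | out {0,1,2,3} | ==
  [9] u=2 | in {0,1,2,3} | out {0,1,2,3} | prev {2} | push {0}
  [10] u=0 | in {0,1,2,3} | out {0,1,2,3} | ==

Converged values:
  [0] {0,1,2,3}
  [1] {0,2,3}
  [2] {0,1,2,3}
  [3] {0,2,3}
  [4] {}
  [5] {0,3}
  [6] {0,1,2,3}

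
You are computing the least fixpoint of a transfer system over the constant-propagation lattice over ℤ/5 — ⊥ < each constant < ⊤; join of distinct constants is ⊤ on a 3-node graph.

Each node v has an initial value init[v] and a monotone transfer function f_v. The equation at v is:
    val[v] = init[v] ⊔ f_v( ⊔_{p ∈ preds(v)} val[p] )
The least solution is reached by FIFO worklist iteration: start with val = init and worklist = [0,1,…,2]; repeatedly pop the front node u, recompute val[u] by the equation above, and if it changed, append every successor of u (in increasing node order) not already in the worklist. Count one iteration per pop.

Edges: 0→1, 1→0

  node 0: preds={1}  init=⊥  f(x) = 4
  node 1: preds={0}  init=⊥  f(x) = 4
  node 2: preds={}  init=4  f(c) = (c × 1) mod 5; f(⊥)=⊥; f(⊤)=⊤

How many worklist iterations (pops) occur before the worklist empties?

4

Worklist (4 pops):
  #1 pop 0: in=⊥ → 4 (was ⊥); enqueue []
  #2 pop 1: in=4 → 4 (was ⊥); enqueue [0]
  #3 pop 2: in=⊥ → 4 (no change)
  #4 pop 0: in=4 → 4 (no change)

Fixpoint:
  val[0] = 4
  val[1] = 4
  val[2] = 4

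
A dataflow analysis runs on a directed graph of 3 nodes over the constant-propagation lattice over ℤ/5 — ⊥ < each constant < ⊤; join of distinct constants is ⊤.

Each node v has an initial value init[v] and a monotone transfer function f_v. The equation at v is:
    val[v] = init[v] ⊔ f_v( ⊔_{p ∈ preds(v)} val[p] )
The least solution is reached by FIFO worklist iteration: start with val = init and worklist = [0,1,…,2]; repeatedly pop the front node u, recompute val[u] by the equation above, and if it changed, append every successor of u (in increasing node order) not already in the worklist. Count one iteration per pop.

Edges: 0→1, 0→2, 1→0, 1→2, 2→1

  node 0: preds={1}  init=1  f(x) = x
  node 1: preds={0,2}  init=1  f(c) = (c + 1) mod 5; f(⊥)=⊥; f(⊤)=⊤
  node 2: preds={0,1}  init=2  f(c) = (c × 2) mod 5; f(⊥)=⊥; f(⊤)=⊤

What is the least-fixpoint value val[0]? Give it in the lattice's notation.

Iteration log — 6 steps:
  step 1. node 0  ⊔preds=1  new=1  stable
  step 2. node 1  ⊔preds=⊤  new=⊤  old=1  +wl: 0
  step 3. node 2  ⊔preds=⊤  new=⊤  old=2  +wl: 1
  step 4. node 0  ⊔preds=⊤  new=⊤  old=1  +wl: 2
  step 5. node 1  ⊔preds=⊤  new=⊤  stable
  step 6. node 2  ⊔preds=⊤  new=⊤  stable

Least fixpoint reached:
  node 0: ⊤
  node 1: ⊤
  node 2: ⊤

⊤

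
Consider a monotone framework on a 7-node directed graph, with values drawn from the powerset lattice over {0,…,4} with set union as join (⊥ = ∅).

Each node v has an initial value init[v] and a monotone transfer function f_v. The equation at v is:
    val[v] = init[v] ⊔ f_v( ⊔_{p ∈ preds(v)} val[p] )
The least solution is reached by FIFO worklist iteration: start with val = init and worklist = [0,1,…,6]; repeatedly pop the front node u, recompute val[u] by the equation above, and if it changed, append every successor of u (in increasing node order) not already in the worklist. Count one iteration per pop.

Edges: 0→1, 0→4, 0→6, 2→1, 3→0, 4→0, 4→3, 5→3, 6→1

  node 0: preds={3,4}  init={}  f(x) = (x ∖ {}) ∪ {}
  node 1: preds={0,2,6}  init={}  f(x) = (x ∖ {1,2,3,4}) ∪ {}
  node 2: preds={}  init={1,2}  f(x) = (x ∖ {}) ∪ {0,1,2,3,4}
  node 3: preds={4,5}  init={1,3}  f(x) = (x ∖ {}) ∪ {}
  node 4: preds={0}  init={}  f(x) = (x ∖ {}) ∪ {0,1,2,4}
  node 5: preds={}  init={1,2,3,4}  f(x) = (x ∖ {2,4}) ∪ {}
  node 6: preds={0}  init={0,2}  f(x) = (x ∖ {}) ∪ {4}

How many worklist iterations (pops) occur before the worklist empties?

14

Iteration log — 14 steps:
  step 1. node 0  ⊔preds={1,3}  new={1,3}  old={}  +wl: 
  step 2. node 1  ⊔preds={0,1,2,3}  new={0}  old={}  +wl: 
  step 3. node 2  ⊔preds={}  new={0,1,2,3,4}  old={1,2}  +wl: 1
  step 4. node 3  ⊔preds={1,2,3,4}  new={1,2,3,4}  old={1,3}  +wl: 0
  step 5. node 4  ⊔preds={1,3}  new={0,1,2,3,4}  old={}  +wl: 3
  step 6. node 5  ⊔preds={}  new={1,2,3,4}  stable
  step 7. node 6  ⊔preds={1,3}  new={0,1,2,3,4}  old={0,2}  +wl: 
  step 8. node 1  ⊔preds={0,1,2,3,4}  new={0}  stable
  step 9. node 0  ⊔preds={0,1,2,3,4}  new={0,1,2,3,4}  old={1,3}  +wl: 1,4,6
  step 10. node 3  ⊔preds={0,1,2,3,4}  new={0,1,2,3,4}  old={1,2,3,4}  +wl: 0
  step 11. node 1  ⊔preds={0,1,2,3,4}  new={0}  stable
  step 12. node 4  ⊔preds={0,1,2,3,4}  new={0,1,2,3,4}  stable
  step 13. node 6  ⊔preds={0,1,2,3,4}  new={0,1,2,3,4}  stable
  step 14. node 0  ⊔preds={0,1,2,3,4}  new={0,1,2,3,4}  stable

Least fixpoint reached:
  node 0: {0,1,2,3,4}
  node 1: {0}
  node 2: {0,1,2,3,4}
  node 3: {0,1,2,3,4}
  node 4: {0,1,2,3,4}
  node 5: {1,2,3,4}
  node 6: {0,1,2,3,4}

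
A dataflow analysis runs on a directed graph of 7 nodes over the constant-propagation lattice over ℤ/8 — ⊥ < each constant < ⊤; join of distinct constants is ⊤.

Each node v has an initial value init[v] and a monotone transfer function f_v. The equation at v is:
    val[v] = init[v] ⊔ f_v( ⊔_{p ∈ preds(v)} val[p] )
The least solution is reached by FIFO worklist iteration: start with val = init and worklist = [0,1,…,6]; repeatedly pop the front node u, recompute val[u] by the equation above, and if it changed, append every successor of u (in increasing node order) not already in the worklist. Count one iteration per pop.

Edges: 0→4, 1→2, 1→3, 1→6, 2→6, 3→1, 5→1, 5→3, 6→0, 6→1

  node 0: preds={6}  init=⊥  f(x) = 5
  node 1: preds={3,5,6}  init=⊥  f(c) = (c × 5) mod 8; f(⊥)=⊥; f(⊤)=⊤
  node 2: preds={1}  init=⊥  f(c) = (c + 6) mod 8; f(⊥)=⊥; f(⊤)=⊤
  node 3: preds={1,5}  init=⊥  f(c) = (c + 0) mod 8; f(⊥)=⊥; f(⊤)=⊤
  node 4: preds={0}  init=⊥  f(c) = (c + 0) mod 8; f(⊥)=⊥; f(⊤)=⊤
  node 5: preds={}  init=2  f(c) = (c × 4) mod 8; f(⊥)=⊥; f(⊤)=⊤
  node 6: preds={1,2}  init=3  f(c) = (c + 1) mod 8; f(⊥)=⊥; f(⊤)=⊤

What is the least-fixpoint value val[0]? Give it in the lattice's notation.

5

Iteration log — 9 steps:
  step 1. node 0  ⊔preds=3  new=5  old=⊥  +wl: 
  step 2. node 1  ⊔preds=⊤  new=⊤  old=⊥  +wl: 
  step 3. node 2  ⊔preds=⊤  new=⊤  old=⊥  +wl: 
  step 4. node 3  ⊔preds=⊤  new=⊤  old=⊥  +wl: 1
  step 5. node 4  ⊔preds=5  new=5  old=⊥  +wl: 
  step 6. node 5  ⊔preds=⊥  new=2  stable
  step 7. node 6  ⊔preds=⊤  new=⊤  old=3  +wl: 0
  step 8. node 1  ⊔preds=⊤  new=⊤  stable
  step 9. node 0  ⊔preds=⊤  new=5  stable

Least fixpoint reached:
  node 0: 5
  node 1: ⊤
  node 2: ⊤
  node 3: ⊤
  node 4: 5
  node 5: 2
  node 6: ⊤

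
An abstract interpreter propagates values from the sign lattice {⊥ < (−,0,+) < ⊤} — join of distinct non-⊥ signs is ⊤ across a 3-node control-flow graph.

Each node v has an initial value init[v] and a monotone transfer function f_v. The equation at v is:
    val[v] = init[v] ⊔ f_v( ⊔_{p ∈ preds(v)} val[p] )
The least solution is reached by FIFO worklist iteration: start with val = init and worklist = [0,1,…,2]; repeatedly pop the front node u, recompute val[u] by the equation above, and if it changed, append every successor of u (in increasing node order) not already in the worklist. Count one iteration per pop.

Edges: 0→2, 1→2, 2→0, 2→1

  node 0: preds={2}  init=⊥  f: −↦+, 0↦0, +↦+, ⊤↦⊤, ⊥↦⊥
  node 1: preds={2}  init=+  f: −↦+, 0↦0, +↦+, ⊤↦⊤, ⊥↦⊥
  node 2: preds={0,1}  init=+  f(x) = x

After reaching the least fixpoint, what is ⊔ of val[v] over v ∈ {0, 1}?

Worklist (3 pops):
  #1 pop 0: in=+ → + (was ⊥); enqueue []
  #2 pop 1: in=+ → + (no change)
  #3 pop 2: in=+ → + (no change)

Fixpoint:
  val[0] = +
  val[1] = +
  val[2] = +

+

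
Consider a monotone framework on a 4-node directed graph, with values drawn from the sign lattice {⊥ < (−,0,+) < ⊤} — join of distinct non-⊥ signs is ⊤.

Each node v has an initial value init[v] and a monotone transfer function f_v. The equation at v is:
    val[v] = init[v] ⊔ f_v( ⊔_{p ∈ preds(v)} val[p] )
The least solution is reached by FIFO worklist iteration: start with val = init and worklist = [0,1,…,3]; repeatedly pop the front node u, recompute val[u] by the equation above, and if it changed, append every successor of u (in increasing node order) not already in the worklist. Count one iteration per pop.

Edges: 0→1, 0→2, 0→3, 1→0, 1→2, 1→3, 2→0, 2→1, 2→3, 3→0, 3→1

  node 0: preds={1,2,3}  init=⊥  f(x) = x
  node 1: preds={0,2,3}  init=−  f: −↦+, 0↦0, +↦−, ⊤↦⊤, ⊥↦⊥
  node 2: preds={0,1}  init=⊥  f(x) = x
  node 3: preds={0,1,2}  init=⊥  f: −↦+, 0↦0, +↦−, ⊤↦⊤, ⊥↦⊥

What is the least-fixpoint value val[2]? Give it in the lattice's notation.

Iteration log — 8 steps:
  step 1. node 0  ⊔preds=−  new=−  old=⊥  +wl: 
  step 2. node 1  ⊔preds=−  new=⊤  old=−  +wl: 0
  step 3. node 2  ⊔preds=⊤  new=⊤  old=⊥  +wl: 1
  step 4. node 3  ⊔preds=⊤  new=⊤  old=⊥  +wl: 
  step 5. node 0  ⊔preds=⊤  new=⊤  old=−  +wl: 2,3
  step 6. node 1  ⊔preds=⊤  new=⊤  stable
  step 7. node 2  ⊔preds=⊤  new=⊤  stable
  step 8. node 3  ⊔preds=⊤  new=⊤  stable

Least fixpoint reached:
  node 0: ⊤
  node 1: ⊤
  node 2: ⊤
  node 3: ⊤

⊤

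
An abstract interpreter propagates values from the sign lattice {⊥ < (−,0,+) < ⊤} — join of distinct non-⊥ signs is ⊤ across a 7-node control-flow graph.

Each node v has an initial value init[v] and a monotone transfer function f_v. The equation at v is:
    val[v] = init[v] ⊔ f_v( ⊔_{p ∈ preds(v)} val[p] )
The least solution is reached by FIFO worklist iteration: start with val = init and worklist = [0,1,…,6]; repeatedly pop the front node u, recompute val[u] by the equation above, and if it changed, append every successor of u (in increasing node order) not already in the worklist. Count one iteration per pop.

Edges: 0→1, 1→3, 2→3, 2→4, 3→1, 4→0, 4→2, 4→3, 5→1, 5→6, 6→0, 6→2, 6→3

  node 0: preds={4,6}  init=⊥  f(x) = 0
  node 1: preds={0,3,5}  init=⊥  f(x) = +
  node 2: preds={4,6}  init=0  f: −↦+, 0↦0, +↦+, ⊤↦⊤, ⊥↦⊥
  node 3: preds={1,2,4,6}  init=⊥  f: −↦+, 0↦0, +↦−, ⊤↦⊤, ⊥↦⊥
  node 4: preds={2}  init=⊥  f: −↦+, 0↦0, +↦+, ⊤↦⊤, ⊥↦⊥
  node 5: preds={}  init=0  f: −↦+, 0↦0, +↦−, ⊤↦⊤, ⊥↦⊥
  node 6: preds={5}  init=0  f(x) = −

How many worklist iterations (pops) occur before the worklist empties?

Iteration log — 15 steps:
  step 1. node 0  ⊔preds=0  new=0  old=⊥  +wl: 
  step 2. node 1  ⊔preds=0  new=+  old=⊥  +wl: 
  step 3. node 2  ⊔preds=0  new=0  stable
  step 4. node 3  ⊔preds=⊤  new=⊤  old=⊥  +wl: 1
  step 5. node 4  ⊔preds=0  new=0  old=⊥  +wl: 0,2,3
  step 6. node 5  ⊔preds=⊥  new=0  stable
  step 7. node 6  ⊔preds=0  new=⊤  old=0  +wl: 
  step 8. node 1  ⊔preds=⊤  new=+  stable
  step 9. node 0  ⊔preds=⊤  new=0  stable
  step 10. node 2  ⊔preds=⊤  new=⊤  old=0  +wl: 4
  step 11. node 3  ⊔preds=⊤  new=⊤  stable
  step 12. node 4  ⊔preds=⊤  new=⊤  old=0  +wl: 0,2,3
  step 13. node 0  ⊔preds=⊤  new=0  stable
  step 14. node 2  ⊔preds=⊤  new=⊤  stable
  step 15. node 3  ⊔preds=⊤  new=⊤  stable

Least fixpoint reached:
  node 0: 0
  node 1: +
  node 2: ⊤
  node 3: ⊤
  node 4: ⊤
  node 5: 0
  node 6: ⊤

15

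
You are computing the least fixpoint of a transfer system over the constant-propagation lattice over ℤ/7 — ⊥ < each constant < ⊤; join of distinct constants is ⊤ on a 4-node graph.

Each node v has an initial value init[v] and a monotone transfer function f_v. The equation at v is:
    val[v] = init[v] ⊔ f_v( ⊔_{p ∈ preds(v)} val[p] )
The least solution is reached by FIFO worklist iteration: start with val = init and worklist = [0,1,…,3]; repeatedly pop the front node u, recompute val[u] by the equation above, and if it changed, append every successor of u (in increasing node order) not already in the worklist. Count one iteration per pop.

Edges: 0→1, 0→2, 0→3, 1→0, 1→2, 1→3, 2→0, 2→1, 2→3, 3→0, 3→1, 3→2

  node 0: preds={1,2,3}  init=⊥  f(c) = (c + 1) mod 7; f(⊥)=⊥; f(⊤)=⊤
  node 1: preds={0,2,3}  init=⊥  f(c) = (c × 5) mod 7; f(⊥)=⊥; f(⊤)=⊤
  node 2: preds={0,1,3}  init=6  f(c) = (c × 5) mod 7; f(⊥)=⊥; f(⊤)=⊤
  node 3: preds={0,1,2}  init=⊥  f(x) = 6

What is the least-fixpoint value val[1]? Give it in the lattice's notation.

⊤

Worklist (8 pops):
  #1 pop 0: in=6 → 0 (was ⊥); enqueue []
  #2 pop 1: in=⊤ → ⊤ (was ⊥); enqueue [0]
  #3 pop 2: in=⊤ → ⊤ (was 6); enqueue [1]
  #4 pop 3: in=⊤ → 6 (was ⊥); enqueue [2]
  #5 pop 0: in=⊤ → ⊤ (was 0); enqueue [3]
  #6 pop 1: in=⊤ → ⊤ (no change)
  #7 pop 2: in=⊤ → ⊤ (no change)
  #8 pop 3: in=⊤ → 6 (no change)

Fixpoint:
  val[0] = ⊤
  val[1] = ⊤
  val[2] = ⊤
  val[3] = 6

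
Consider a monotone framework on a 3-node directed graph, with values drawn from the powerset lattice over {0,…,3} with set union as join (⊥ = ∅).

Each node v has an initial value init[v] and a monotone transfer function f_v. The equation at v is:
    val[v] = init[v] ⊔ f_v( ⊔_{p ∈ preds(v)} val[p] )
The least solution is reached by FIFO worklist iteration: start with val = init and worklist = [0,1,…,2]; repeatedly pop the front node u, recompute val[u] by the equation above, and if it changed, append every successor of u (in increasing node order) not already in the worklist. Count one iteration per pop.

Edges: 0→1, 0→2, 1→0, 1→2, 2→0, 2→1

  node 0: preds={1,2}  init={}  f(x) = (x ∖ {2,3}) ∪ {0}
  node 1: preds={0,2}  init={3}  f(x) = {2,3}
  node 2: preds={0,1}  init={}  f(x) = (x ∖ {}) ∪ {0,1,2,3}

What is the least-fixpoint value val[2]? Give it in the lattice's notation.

{0,1,2,3}

Worklist (6 pops):
  #1 pop 0: in={3} → {0} (was {}); enqueue []
  #2 pop 1: in={0} → {2,3} (was {3}); enqueue [0]
  #3 pop 2: in={0,2,3} → {0,1,2,3} (was {}); enqueue [1]
  #4 pop 0: in={0,1,2,3} → {0,1} (was {0}); enqueue [2]
  #5 pop 1: in={0,1,2,3} → {2,3} (no change)
  #6 pop 2: in={0,1,2,3} → {0,1,2,3} (no change)

Fixpoint:
  val[0] = {0,1}
  val[1] = {2,3}
  val[2] = {0,1,2,3}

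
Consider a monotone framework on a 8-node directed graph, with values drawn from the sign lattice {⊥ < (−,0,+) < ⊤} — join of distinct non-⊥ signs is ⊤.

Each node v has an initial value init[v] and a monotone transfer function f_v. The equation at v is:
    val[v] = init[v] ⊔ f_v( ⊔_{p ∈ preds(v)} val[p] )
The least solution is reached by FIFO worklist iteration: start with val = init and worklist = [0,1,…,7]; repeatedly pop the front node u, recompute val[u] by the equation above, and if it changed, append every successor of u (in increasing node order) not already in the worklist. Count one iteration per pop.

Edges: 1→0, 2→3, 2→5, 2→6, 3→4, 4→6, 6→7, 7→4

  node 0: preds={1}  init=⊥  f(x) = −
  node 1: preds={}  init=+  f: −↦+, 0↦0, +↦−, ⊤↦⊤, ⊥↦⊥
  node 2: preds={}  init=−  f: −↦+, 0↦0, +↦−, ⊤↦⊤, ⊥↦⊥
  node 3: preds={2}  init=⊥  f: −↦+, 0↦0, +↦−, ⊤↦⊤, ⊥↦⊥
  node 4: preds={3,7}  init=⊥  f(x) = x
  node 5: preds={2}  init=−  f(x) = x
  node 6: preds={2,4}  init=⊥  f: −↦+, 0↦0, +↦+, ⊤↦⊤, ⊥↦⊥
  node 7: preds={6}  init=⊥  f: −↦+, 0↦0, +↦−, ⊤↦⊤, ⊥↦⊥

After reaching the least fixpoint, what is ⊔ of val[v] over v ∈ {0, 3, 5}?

⊤

Worklist (10 pops):
  #1 pop 0: in=+ → − (was ⊥); enqueue []
  #2 pop 1: in=⊥ → + (no change)
  #3 pop 2: in=⊥ → − (no change)
  #4 pop 3: in=− → + (was ⊥); enqueue []
  #5 pop 4: in=+ → + (was ⊥); enqueue []
  #6 pop 5: in=− → − (no change)
  #7 pop 6: in=⊤ → ⊤ (was ⊥); enqueue []
  #8 pop 7: in=⊤ → ⊤ (was ⊥); enqueue [4]
  #9 pop 4: in=⊤ → ⊤ (was +); enqueue [6]
  #10 pop 6: in=⊤ → ⊤ (no change)

Fixpoint:
  val[0] = −
  val[1] = +
  val[2] = −
  val[3] = +
  val[4] = ⊤
  val[5] = −
  val[6] = ⊤
  val[7] = ⊤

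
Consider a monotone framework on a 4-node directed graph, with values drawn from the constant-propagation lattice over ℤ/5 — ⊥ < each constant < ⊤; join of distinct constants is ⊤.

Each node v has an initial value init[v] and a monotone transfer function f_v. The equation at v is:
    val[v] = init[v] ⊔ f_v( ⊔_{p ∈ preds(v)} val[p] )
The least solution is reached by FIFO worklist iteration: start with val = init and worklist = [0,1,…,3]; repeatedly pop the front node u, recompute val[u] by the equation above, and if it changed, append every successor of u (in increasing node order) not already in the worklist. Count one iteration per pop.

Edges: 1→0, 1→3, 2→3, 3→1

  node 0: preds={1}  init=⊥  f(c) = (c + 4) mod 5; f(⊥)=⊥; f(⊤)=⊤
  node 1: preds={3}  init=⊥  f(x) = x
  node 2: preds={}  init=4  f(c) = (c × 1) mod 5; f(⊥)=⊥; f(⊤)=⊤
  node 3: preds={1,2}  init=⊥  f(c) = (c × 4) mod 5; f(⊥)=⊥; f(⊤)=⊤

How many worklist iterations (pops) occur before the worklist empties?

10

Iteration log — 10 steps:
  step 1. node 0  ⊔preds=⊥  new=⊥  stable
  step 2. node 1  ⊔preds=⊥  new=⊥  stable
  step 3. node 2  ⊔preds=⊥  new=4  stable
  step 4. node 3  ⊔preds=4  new=1  old=⊥  +wl: 1
  step 5. node 1  ⊔preds=1  new=1  old=⊥  +wl: 0,3
  step 6. node 0  ⊔preds=1  new=0  old=⊥  +wl: 
  step 7. node 3  ⊔preds=⊤  new=⊤  old=1  +wl: 1
  step 8. node 1  ⊔preds=⊤  new=⊤  old=1  +wl: 0,3
  step 9. node 0  ⊔preds=⊤  new=⊤  old=0  +wl: 
  step 10. node 3  ⊔preds=⊤  new=⊤  stable

Least fixpoint reached:
  node 0: ⊤
  node 1: ⊤
  node 2: 4
  node 3: ⊤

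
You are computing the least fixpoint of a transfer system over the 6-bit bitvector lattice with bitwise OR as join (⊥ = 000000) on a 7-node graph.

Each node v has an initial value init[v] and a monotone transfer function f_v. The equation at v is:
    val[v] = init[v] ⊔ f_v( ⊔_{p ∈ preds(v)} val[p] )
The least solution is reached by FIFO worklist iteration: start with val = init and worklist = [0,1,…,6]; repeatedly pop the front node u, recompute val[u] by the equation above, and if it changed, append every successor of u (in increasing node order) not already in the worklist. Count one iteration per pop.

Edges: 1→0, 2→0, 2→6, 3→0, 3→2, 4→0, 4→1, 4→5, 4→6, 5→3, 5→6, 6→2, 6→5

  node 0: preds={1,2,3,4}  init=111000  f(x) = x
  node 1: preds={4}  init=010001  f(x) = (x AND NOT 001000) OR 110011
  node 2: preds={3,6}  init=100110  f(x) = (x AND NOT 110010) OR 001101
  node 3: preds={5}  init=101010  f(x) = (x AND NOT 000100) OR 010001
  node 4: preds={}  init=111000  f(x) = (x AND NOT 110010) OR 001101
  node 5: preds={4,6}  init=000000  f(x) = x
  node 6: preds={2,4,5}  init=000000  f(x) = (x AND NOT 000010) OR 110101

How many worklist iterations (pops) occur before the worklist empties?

13

Worklist (13 pops):
  #1 pop 0: in=111111 → 111111 (was 111000); enqueue []
  #2 pop 1: in=111000 → 110011 (was 010001); enqueue [0]
  #3 pop 2: in=101010 → 101111 (was 100110); enqueue []
  #4 pop 3: in=000000 → 111011 (was 101010); enqueue [2]
  #5 pop 4: in=000000 → 111101 (was 111000); enqueue [1]
  #6 pop 5: in=111101 → 111101 (was 000000); enqueue [3]
  #7 pop 6: in=111111 → 111101 (was 000000); enqueue [5]
  #8 pop 0: in=111111 → 111111 (no change)
  #9 pop 2: in=111111 → 101111 (no change)
  #10 pop 1: in=111101 → 110111 (was 110011); enqueue [0]
  #11 pop 3: in=111101 → 111011 (no change)
  #12 pop 5: in=111101 → 111101 (no change)
  #13 pop 0: in=111111 → 111111 (no change)

Fixpoint:
  val[0] = 111111
  val[1] = 110111
  val[2] = 101111
  val[3] = 111011
  val[4] = 111101
  val[5] = 111101
  val[6] = 111101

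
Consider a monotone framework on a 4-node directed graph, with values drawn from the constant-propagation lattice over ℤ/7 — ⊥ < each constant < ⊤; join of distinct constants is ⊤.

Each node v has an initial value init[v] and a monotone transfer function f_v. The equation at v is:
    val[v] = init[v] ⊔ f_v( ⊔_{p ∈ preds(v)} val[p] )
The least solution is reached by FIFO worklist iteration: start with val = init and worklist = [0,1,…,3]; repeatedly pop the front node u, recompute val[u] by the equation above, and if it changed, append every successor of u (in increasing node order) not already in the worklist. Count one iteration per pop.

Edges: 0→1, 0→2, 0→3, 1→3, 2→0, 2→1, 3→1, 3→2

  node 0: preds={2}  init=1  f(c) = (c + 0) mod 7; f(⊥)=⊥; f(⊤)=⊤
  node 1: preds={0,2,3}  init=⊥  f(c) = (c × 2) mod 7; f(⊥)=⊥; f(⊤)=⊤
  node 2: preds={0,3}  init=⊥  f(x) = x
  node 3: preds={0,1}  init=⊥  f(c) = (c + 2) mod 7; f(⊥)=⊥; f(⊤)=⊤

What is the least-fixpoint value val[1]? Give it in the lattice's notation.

Iteration log — 12 steps:
  step 1. node 0  ⊔preds=⊥  new=1  stable
  step 2. node 1  ⊔preds=1  new=2  old=⊥  +wl: 
  step 3. node 2  ⊔preds=1  new=1  old=⊥  +wl: 0,1
  step 4. node 3  ⊔preds=⊤  new=⊤  old=⊥  +wl: 2
  step 5. node 0  ⊔preds=1  new=1  stable
  step 6. node 1  ⊔preds=⊤  new=⊤  old=2  +wl: 3
  step 7. node 2  ⊔preds=⊤  new=⊤  old=1  +wl: 0,1
  step 8. node 3  ⊔preds=⊤  new=⊤  stable
  step 9. node 0  ⊔preds=⊤  new=⊤  old=1  +wl: 2,3
  step 10. node 1  ⊔preds=⊤  new=⊤  stable
  step 11. node 2  ⊔preds=⊤  new=⊤  stable
  step 12. node 3  ⊔preds=⊤  new=⊤  stable

Least fixpoint reached:
  node 0: ⊤
  node 1: ⊤
  node 2: ⊤
  node 3: ⊤

⊤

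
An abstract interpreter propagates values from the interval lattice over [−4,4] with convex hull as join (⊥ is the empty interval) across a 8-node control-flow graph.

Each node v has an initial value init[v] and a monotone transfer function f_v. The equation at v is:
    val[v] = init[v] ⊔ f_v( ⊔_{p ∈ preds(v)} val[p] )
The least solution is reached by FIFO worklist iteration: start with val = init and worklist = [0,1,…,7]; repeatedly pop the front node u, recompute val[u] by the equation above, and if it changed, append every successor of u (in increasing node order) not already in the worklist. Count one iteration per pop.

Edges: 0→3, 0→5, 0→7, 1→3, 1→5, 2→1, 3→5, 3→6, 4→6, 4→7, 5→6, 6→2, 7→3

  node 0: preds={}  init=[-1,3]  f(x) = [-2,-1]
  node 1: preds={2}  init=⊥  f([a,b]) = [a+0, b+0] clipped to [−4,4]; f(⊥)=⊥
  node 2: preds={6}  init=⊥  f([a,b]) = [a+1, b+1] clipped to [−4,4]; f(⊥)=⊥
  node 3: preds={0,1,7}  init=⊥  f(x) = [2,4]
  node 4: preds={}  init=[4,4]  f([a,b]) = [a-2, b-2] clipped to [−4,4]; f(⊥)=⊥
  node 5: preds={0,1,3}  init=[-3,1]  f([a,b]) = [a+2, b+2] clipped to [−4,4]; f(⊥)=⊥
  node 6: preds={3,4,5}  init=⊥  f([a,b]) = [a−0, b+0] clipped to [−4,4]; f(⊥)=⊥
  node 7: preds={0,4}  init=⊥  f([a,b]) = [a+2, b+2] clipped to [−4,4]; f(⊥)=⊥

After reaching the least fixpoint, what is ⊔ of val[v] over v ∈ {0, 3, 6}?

Trace (13 dequeues):
  [1] u=0 | in ⊥ | out [-2,3] | prev [-1,3] | push {}
  [2] u=1 | in ⊥ | out ⊥ | ==
  [3] u=2 | in ⊥ | out ⊥ | ==
  [4] u=3 | in [-2,3] | out [2,4] | prev ⊥ | push {}
  [5] u=4 | in ⊥ | out [4,4] | ==
  [6] u=5 | in [-2,4] | out [-3,4] | prev [-3,1] | push {}
  [7] u=6 | in [-3,4] | out [-3,4] | prev ⊥ | push {2}
  [8] u=7 | in [-2,4] | out [0,4] | prev ⊥ | push {3}
  [9] u=2 | in [-3,4] | out [-2,4] | prev ⊥ | push {1}
  [10] u=3 | in [-2,4] | out [2,4] | ==
  [11] u=1 | in [-2,4] | out [-2,4] | prev ⊥ | push {3,5}
  [12] u=3 | in [-2,4] | out [2,4] | ==
  [13] u=5 | in [-2,4] | out [-3,4] | ==

Converged values:
  [0] [-2,3]
  [1] [-2,4]
  [2] [-2,4]
  [3] [2,4]
  [4] [4,4]
  [5] [-3,4]
  [6] [-3,4]
  [7] [0,4]

[-3,4]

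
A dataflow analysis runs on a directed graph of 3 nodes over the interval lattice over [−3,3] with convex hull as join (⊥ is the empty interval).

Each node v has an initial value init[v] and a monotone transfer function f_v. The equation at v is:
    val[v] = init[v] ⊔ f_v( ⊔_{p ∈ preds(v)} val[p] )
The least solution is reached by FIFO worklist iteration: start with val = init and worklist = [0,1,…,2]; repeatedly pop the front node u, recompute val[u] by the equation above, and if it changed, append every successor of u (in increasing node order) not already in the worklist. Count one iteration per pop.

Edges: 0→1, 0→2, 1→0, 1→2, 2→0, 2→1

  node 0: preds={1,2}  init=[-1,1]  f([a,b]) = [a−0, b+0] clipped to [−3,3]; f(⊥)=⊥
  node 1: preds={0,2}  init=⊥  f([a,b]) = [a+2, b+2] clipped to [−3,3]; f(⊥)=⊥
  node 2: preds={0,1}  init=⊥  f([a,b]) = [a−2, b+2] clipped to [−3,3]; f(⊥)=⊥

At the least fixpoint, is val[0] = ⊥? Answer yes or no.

no

Worklist (7 pops):
  #1 pop 0: in=⊥ → [-1,1] (no change)
  #2 pop 1: in=[-1,1] → [1,3] (was ⊥); enqueue [0]
  #3 pop 2: in=[-1,3] → [-3,3] (was ⊥); enqueue [1]
  #4 pop 0: in=[-3,3] → [-3,3] (was [-1,1]); enqueue [2]
  #5 pop 1: in=[-3,3] → [-1,3] (was [1,3]); enqueue [0]
  #6 pop 2: in=[-3,3] → [-3,3] (no change)
  #7 pop 0: in=[-3,3] → [-3,3] (no change)

Fixpoint:
  val[0] = [-3,3]
  val[1] = [-1,3]
  val[2] = [-3,3]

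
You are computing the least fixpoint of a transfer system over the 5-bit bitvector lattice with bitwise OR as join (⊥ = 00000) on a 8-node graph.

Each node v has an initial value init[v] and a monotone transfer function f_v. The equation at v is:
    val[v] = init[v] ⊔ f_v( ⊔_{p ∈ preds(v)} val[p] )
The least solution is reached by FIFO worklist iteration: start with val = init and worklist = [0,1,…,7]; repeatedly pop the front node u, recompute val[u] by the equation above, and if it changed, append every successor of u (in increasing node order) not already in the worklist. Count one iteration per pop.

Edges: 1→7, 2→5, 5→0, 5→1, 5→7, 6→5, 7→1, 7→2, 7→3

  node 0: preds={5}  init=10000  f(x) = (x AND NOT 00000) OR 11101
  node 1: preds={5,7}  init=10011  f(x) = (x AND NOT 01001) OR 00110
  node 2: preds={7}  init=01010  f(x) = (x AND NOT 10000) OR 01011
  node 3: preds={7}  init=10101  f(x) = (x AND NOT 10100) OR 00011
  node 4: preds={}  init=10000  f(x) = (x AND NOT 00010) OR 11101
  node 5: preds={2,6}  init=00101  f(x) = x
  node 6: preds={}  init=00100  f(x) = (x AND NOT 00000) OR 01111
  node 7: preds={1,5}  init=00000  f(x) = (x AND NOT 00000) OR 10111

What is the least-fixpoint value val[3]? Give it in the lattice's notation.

Trace (14 dequeues):
  [1] u=0 | in 00101 | out 11101 | prev 10000 | push {}
  [2] u=1 | in 00101 | out 10111 | prev 10011 | push {}
  [3] u=2 | in 00000 | out 01011 | prev 01010 | push {}
  [4] u=3 | in 00000 | out 10111 | prev 10101 | push {}
  [5] u=4 | in 00000 | out 11101 | prev 10000 | push {}
  [6] u=5 | in 01111 | out 01111 | prev 00101 | push {0,1}
  [7] u=6 | in 00000 | out 01111 | prev 00100 | push {5}
  [8] u=7 | in 11111 | out 11111 | prev 00000 | push {2,3}
  [9] u=0 | in 01111 | out 11111 | prev 11101 | push {}
  [10] u=1 | in 11111 | out 10111 | ==
  [11] u=5 | in 01111 | out 01111 | ==
  [12] u=2 | in 11111 | out 01111 | prev 01011 | push {5}
  [13] u=3 | in 11111 | out 11111 | prev 10111 | push {}
  [14] u=5 | in 01111 | out 01111 | ==

Converged values:
  [0] 11111
  [1] 10111
  [2] 01111
  [3] 11111
  [4] 11101
  [5] 01111
  [6] 01111
  [7] 11111

11111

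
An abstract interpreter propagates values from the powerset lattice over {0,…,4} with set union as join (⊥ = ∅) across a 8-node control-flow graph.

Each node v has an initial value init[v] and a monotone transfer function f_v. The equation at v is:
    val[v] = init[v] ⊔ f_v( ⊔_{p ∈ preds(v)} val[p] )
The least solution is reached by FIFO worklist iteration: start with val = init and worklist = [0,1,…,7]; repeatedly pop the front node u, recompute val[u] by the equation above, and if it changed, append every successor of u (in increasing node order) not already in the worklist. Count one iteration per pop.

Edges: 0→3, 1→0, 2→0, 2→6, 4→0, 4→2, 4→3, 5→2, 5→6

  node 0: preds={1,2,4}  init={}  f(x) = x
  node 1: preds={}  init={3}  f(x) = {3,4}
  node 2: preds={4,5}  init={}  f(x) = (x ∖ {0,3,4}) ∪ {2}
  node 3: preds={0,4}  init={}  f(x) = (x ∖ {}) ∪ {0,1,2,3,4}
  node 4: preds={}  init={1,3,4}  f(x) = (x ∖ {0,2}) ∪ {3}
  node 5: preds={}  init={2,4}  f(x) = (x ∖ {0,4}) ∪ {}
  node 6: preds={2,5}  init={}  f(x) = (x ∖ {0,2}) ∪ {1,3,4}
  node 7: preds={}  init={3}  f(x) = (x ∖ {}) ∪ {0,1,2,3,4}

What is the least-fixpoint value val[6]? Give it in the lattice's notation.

Trace (10 dequeues):
  [1] u=0 | in {1,3,4} | out {1,3,4} | prev {} | push {}
  [2] u=1 | in {} | out {3,4} | prev {3} | push {0}
  [3] u=2 | in {1,2,3,4} | out {1,2} | prev {} | push {}
  [4] u=3 | in {1,3,4} | out {0,1,2,3,4} | prev {} | push {}
  [5] u=4 | in {} | out {1,3,4} | ==
  [6] u=5 | in {} | out {2,4} | ==
  [7] u=6 | in {1,2,4} | out {1,3,4} | prev {} | push {}
  [8] u=7 | in {} | out {0,1,2,3,4} | prev {3} | push {}
  [9] u=0 | in {1,2,3,4} | out {1,2,3,4} | prev {1,3,4} | push {3}
  [10] u=3 | in {1,2,3,4} | out {0,1,2,3,4} | ==

Converged values:
  [0] {1,2,3,4}
  [1] {3,4}
  [2] {1,2}
  [3] {0,1,2,3,4}
  [4] {1,3,4}
  [5] {2,4}
  [6] {1,3,4}
  [7] {0,1,2,3,4}

{1,3,4}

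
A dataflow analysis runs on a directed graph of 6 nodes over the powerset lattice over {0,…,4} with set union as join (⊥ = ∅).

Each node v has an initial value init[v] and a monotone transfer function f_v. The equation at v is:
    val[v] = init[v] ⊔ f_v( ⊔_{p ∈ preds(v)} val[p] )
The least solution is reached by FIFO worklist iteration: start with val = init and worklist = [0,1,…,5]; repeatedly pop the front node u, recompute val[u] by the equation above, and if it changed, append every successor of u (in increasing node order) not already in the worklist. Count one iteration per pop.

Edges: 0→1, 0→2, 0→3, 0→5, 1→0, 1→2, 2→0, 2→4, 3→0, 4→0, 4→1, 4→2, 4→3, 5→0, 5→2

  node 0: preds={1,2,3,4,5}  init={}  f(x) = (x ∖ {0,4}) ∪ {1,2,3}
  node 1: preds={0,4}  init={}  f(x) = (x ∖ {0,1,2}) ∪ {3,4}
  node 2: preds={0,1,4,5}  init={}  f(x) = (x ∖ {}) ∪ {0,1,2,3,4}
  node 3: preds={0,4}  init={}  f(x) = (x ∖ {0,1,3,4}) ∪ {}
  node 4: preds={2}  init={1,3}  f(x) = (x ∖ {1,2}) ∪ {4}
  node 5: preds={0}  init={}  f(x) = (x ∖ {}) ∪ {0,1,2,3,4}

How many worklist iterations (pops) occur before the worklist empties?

10

Iteration log — 10 steps:
  step 1. node 0  ⊔preds={1,3}  new={1,2,3}  old={}  +wl: 
  step 2. node 1  ⊔preds={1,2,3}  new={3,4}  old={}  +wl: 0
  step 3. node 2  ⊔preds={1,2,3,4}  new={0,1,2,3,4}  old={}  +wl: 
  step 4. node 3  ⊔preds={1,2,3}  new={2}  old={}  +wl: 
  step 5. node 4  ⊔preds={0,1,2,3,4}  new={0,1,3,4}  old={1,3}  +wl: 1,2,3
  step 6. node 5  ⊔preds={1,2,3}  new={0,1,2,3,4}  old={}  +wl: 
  step 7. node 0  ⊔preds={0,1,2,3,4}  new={1,2,3}  stable
  step 8. node 1  ⊔preds={0,1,2,3,4}  new={3,4}  stable
  step 9. node 2  ⊔preds={0,1,2,3,4}  new={0,1,2,3,4}  stable
  step 10. node 3  ⊔preds={0,1,2,3,4}  new={2}  stable

Least fixpoint reached:
  node 0: {1,2,3}
  node 1: {3,4}
  node 2: {0,1,2,3,4}
  node 3: {2}
  node 4: {0,1,3,4}
  node 5: {0,1,2,3,4}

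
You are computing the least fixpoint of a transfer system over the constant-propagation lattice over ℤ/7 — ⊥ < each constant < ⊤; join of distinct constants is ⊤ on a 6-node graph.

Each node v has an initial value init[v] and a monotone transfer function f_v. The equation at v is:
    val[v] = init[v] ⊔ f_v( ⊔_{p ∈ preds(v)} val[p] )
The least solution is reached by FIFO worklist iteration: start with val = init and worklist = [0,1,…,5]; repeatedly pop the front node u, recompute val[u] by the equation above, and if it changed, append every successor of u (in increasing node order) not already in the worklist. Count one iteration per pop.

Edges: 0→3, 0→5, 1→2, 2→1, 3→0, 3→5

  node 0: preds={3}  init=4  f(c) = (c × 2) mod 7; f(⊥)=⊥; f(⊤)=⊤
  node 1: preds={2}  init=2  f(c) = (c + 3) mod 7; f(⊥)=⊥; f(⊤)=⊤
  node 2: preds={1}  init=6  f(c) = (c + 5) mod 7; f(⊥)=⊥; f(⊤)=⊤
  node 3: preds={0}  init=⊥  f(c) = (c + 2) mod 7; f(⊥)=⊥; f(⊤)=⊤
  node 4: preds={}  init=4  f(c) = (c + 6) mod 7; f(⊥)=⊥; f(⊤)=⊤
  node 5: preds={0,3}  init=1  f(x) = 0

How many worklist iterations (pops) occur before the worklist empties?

Worklist (12 pops):
  #1 pop 0: in=⊥ → 4 (no change)
  #2 pop 1: in=6 → 2 (no change)
  #3 pop 2: in=2 → ⊤ (was 6); enqueue [1]
  #4 pop 3: in=4 → 6 (was ⊥); enqueue [0]
  #5 pop 4: in=⊥ → 4 (no change)
  #6 pop 5: in=⊤ → ⊤ (was 1); enqueue []
  #7 pop 1: in=⊤ → ⊤ (was 2); enqueue [2]
  #8 pop 0: in=6 → ⊤ (was 4); enqueue [3,5]
  #9 pop 2: in=⊤ → ⊤ (no change)
  #10 pop 3: in=⊤ → ⊤ (was 6); enqueue [0]
  #11 pop 5: in=⊤ → ⊤ (no change)
  #12 pop 0: in=⊤ → ⊤ (no change)

Fixpoint:
  val[0] = ⊤
  val[1] = ⊤
  val[2] = ⊤
  val[3] = ⊤
  val[4] = 4
  val[5] = ⊤

12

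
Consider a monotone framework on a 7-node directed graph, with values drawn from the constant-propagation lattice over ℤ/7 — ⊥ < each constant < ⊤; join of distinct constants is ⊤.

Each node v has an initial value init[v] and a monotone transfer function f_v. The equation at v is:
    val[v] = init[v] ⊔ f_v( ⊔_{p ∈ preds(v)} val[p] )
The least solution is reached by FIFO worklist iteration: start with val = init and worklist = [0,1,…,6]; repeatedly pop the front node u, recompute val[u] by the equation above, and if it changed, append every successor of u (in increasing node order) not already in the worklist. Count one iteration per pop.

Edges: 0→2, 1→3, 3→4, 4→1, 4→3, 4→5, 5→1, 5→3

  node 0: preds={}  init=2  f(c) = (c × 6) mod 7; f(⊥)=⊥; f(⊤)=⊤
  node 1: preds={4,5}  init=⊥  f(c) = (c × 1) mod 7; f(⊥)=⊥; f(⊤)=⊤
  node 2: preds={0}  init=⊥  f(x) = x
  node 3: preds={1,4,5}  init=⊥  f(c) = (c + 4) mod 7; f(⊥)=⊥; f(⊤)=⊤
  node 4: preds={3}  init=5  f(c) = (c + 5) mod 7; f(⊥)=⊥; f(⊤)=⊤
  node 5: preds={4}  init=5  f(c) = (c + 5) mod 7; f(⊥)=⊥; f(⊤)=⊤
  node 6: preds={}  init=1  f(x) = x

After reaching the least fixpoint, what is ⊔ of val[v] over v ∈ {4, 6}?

Worklist (10 pops):
  #1 pop 0: in=⊥ → 2 (no change)
  #2 pop 1: in=5 → 5 (was ⊥); enqueue []
  #3 pop 2: in=2 → 2 (was ⊥); enqueue []
  #4 pop 3: in=5 → 2 (was ⊥); enqueue []
  #5 pop 4: in=2 → ⊤ (was 5); enqueue [1,3]
  #6 pop 5: in=⊤ → ⊤ (was 5); enqueue []
  #7 pop 6: in=⊥ → 1 (no change)
  #8 pop 1: in=⊤ → ⊤ (was 5); enqueue []
  #9 pop 3: in=⊤ → ⊤ (was 2); enqueue [4]
  #10 pop 4: in=⊤ → ⊤ (no change)

Fixpoint:
  val[0] = 2
  val[1] = ⊤
  val[2] = 2
  val[3] = ⊤
  val[4] = ⊤
  val[5] = ⊤
  val[6] = 1

⊤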